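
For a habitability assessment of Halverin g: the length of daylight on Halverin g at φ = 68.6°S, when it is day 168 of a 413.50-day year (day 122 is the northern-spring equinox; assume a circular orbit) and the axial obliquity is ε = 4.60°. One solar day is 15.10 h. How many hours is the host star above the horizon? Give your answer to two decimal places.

6.91 h

Solar longitude: λ_s = 360° × (168 − 122)/413.50 = 40.048°.
sin δ = sin 4.60° × sin 40.048° = 0.05160, so δ = +2.958°.
cos H₀ = −tan φ · tan δ = −tan(-68.6°) × tan(+2.958°) = 0.1319, so H₀ = 1.4386 rad = 82.42°.
Daylight = 2H₀/(2π) × 15.10 h = (1.4386/π) × 15.10 = 6.91 h.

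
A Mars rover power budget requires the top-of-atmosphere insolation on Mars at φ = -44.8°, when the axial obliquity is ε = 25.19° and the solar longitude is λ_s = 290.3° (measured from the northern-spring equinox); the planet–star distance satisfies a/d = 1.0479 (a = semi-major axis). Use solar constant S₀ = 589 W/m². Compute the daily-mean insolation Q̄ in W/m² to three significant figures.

Solar declination: sin δ = sin ε · sin λ_s = sin 25.19° × sin 290.3° = -0.39919, so δ = -23.527°.
cos H₀ = −tan(-44.8°) tan(-23.527°) = -0.4323, H₀ = 2.0179 rad.
Bracket: H₀ sin φ sin δ + cos φ cos δ sin H₀ = 2.0179×-0.70463×-0.39919 + 0.70957×0.91687×0.90171 = 0.567597 + 0.586638 = 1.154235.
Inverse-square distance factor (a/d)² = 1.0479² = 1.098094.
Q̄ = (S₀/π) × 1.098094 × [bracket] = (589/π) × 1.098094 × 1.154235 = 237.6 W/m².

Q̄ ≈ 238 W/m²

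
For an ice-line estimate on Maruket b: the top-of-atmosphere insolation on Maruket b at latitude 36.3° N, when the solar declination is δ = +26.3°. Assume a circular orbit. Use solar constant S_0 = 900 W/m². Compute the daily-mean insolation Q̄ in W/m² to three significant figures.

cos h₀ = −tan(+36.3°) tan(+26.300°) = -0.3630, h₀ = 1.9423 rad.
Bracket: h₀ sin ϕ sin δ + cos ϕ cos δ sin h₀ = 1.9423×0.59201×0.44307 + 0.80593×0.89649×0.93177 = 0.509469 + 0.673211 = 1.182680.
Q̄ = (S_0/π) × [bracket] = (900/π) × 1.182680 = 338.8 W/m².

Q̄ ≈ 339 W/m²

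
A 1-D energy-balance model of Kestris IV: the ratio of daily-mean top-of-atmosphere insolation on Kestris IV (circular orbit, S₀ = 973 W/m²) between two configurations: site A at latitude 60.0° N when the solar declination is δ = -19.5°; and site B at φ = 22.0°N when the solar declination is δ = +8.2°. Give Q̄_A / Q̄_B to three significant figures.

Q̄_A / Q̄_B ≈ 0.109

— Configuration A (φ=+60.0°):
cos H₀ = −tan(+60.0°) tan(-19.500°) = 0.6134, H₀ = 0.9105 rad.
Bracket: H₀ sin φ sin δ + cos φ cos δ sin H₀ = 0.9105×0.86603×-0.33381 + 0.50000×0.94264×0.78981 = -0.263216 + 0.372253 = 0.109037.
Q̄ = (S₀/π) × [bracket] = (973/π) × 0.109037 = 33.770 W/m².
— Configuration B (φ=+22.0°):
cos H₀ = −tan(+22.0°) tan(+8.200°) = -0.0582, H₀ = 1.6291 rad.
Bracket: H₀ sin φ sin δ + cos φ cos δ sin H₀ = 1.6291×0.37461×0.14263 + 0.92718×0.98978×0.99830 = 0.087044 + 0.916144 = 1.003188.
Q̄ = (S₀/π) × [bracket] = (973/π) × 1.003188 = 310.70 W/m².
Ratio Q̄_A / Q̄_B = 33.770 / 310.70 = 0.1087.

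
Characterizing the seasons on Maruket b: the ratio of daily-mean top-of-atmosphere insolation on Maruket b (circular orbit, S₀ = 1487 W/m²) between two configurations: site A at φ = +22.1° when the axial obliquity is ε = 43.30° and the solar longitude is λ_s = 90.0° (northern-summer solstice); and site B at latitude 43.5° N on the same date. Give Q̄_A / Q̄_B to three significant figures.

— Configuration A (φ=+22.1°):
Solar declination: sin δ = sin ε · sin λ_s = sin 43.30° × sin 90.0° = 0.68582, so δ = +43.300°.
cos H₀ = −tan(+22.1°) tan(+43.300°) = -0.3826, H₀ = 1.9635 rad.
Bracket: H₀ sin φ sin δ + cos φ cos δ sin H₀ = 1.9635×0.37622×0.68582 + 0.92653×0.72777×0.92389 = 0.506621 + 0.622980 = 1.129601.
Q̄ = (S₀/π) × [bracket] = (1487/π) × 1.129601 = 534.67 W/m².
— Configuration B (φ=+43.5°):
cos H₀ = −tan(+43.5°) tan(+43.300°) = -0.8943, H₀ = 2.6776 rad.
Bracket: H₀ sin φ sin δ + cos φ cos δ sin H₀ = 2.6776×0.68835×0.68582 + 0.72537×0.72777×0.44755 = 1.264053 + 0.236263 = 1.500316.
Q̄ = (S₀/π) × [bracket] = (1487/π) × 1.500316 = 710.14 W/m².
Ratio Q̄_A / Q̄_B = 534.67 / 710.14 = 0.7529.

Q̄_A / Q̄_B ≈ 0.753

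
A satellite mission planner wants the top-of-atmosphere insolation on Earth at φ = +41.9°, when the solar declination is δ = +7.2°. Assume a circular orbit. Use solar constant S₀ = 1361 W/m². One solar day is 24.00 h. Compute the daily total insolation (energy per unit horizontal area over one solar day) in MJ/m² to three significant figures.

cos H₀ = −tan(+41.9°) tan(+7.200°) = -0.1133, H₀ = 1.6844 rad.
Bracket: H₀ sin φ sin δ + cos φ cos δ sin H₀ = 1.6844×0.66783×0.12533 + 0.74431×0.99211×0.99356 = 0.140983 + 0.733682 = 0.874665.
Q̄ = (S₀/π) × [bracket] = (1361/π) × 0.874665 = 378.92 W/m².
Daily total = Q̄ × 24.00 h × 3600 s/h = 378.92 × 24.00 × 3600 / 10⁶ = 32.74 MJ/m².

32.7 MJ/m²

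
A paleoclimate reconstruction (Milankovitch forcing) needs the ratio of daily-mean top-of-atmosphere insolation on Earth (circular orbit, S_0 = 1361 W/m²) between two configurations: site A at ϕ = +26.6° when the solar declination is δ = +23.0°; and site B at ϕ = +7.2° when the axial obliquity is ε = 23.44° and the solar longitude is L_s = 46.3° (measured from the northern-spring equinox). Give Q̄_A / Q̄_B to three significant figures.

— Configuration A (ϕ=+26.6°):
cos h₀ = −tan(+26.6°) tan(+23.000°) = -0.2126, h₀ = 1.7850 rad.
Bracket: h₀ sin ϕ sin δ + cos ϕ cos δ sin h₀ = 1.7850×0.44776×0.39073 + 0.89415×0.92050×0.97715 = 0.312292 + 0.804258 = 1.116550.
Q̄ = (S_0/π) × [bracket] = (1361/π) × 1.116550 = 483.71 W/m².
— Configuration B (ϕ=+7.2°):
Solar declination: sin δ = sin ε · sin L_s = sin 23.44° × sin 46.3° = 0.28759, so δ = +16.714°.
cos h₀ = −tan(+7.2°) tan(+16.714°) = -0.0379, h₀ = 1.6087 rad.
Bracket: h₀ sin ϕ sin δ + cos ϕ cos δ sin h₀ = 1.6087×0.12533×0.28759 + 0.99211×0.95775×0.99928 = 0.057983 + 0.949509 = 1.007492.
Q̄ = (S_0/π) × [bracket] = (1361/π) × 1.007492 = 436.47 W/m².
Ratio Q̄_A / Q̄_B = 483.71 / 436.47 = 1.108.

Q̄_A / Q̄_B ≈ 1.11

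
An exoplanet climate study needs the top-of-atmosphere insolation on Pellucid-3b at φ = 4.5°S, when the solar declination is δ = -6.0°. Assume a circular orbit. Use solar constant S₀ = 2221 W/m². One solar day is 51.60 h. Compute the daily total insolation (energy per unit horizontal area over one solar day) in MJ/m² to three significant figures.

cos H₀ = −tan(-4.5°) tan(-6.000°) = -0.0083, H₀ = 1.5791 rad.
Bracket: H₀ sin φ sin δ + cos φ cos δ sin H₀ = 1.5791×-0.07846×-0.10453 + 0.99692×0.99452×0.99997 = 0.012951 + 0.991427 = 1.004378.
Q̄ = (S₀/π) × [bracket] = (2221/π) × 1.004378 = 710.06 W/m².
Daily total = Q̄ × 51.60 h × 3600 s/h = 710.06 × 51.60 × 3600 / 10⁶ = 131.9 MJ/m².

132 MJ/m²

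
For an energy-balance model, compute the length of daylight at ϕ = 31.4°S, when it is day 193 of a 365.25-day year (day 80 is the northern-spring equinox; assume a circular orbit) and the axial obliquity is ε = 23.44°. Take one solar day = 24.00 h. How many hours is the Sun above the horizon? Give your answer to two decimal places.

Solar longitude: L_s = 360° × (193 − 80)/365.25 = 111.376°.
sin δ = sin 23.44° × sin 111.376° = 0.37042, so δ = +21.742°.
cos h₀ = −tan ϕ · tan δ = −tan(-31.4°) × tan(+21.742°) = 0.2434, so h₀ = 1.3249 rad = 75.91°.
Daylight = 2h₀/(2π) × 24.00 h = (1.3249/π) × 24.00 = 10.12 h.

10.12 h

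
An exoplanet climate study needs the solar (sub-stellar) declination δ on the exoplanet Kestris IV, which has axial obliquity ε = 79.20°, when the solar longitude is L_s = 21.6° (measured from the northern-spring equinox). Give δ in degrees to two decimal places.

δ = +21.20°

sin δ = sin ε · sin L_s = sin 79.20° × sin 21.6° = 0.361604.
δ = arcsin(0.361604) = +21.20°.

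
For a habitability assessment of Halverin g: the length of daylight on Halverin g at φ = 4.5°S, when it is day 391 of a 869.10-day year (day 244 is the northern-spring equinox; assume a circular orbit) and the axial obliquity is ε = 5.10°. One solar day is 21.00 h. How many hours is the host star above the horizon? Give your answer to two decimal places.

Solar longitude: λ_s = 360° × (391 − 244)/869.10 = 60.891°.
sin δ = sin 5.10° × sin 60.891° = 0.07767, so δ = +4.454°.
cos H₀ = −tan φ · tan δ = −tan(-4.5°) × tan(+4.454°) = 0.0061, so H₀ = 1.5647 rad = 89.65°.
Daylight = 2H₀/(2π) × 21.00 h = (1.5647/π) × 21.00 = 10.46 h.

10.46 h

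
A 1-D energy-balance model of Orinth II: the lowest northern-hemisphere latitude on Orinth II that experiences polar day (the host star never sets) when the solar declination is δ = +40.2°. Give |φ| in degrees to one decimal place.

|φ| = 49.8°

Polar day requires cos H₀ = −tan φ tan δ ≤ −1, i.e. tan φ tan δ ≥ 1.
The boundary is |tan φ| · |tan δ| = 1, so |φ| = 90° − |δ| = 90° − 40.2° = 49.8° in the northern hemisphere.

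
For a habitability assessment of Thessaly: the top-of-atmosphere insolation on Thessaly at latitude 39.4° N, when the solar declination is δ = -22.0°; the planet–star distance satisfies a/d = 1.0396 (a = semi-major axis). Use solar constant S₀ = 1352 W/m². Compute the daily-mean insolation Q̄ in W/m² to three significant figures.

cos H₀ = −tan(+39.4°) tan(-22.000°) = 0.3319, H₀ = 1.2325 rad.
Bracket: H₀ sin φ sin δ + cos φ cos δ sin H₀ = 1.2325×0.63473×-0.37461 + 0.77273×0.92718×0.94332 = -0.293059 + 0.675851 = 0.382792.
Inverse-square distance factor (a/d)² = 1.0396² = 1.080768.
Q̄ = (S₀/π) × 1.080768 × [bracket] = (1352/π) × 1.080768 × 0.382792 = 178.0 W/m².

Q̄ ≈ 178 W/m²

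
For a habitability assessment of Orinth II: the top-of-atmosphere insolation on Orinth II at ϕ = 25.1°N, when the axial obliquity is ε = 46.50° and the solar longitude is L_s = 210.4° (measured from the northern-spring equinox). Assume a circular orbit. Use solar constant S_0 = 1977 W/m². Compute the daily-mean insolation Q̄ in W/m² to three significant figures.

Solar declination: sin δ = sin ε · sin L_s = sin 46.50° × sin 210.4° = -0.36706, so δ = -21.535°.
cos h₀ = −tan(+25.1°) tan(-21.535°) = 0.1848, h₀ = 1.3849 rad.
Bracket: h₀ sin ϕ sin δ + cos ϕ cos δ sin h₀ = 1.3849×0.42420×-0.36706 + 0.90557×0.93020×0.98277 = -0.215638 + 0.827847 = 0.612209.
Q̄ = (S_0/π) × [bracket] = (1977/π) × 0.612209 = 385.3 W/m².

Q̄ ≈ 385 W/m²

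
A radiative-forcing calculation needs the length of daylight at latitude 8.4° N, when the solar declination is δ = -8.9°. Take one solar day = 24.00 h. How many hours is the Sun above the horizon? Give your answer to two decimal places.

cos h₀ = −tan ϕ · tan δ = −tan(+8.4°) × tan(-8.900°) = 0.0231, so h₀ = 1.5477 rad = 88.67°.
Daylight = 2h₀/(2π) × 24.00 h = (1.5477/π) × 24.00 = 11.82 h.

11.82 h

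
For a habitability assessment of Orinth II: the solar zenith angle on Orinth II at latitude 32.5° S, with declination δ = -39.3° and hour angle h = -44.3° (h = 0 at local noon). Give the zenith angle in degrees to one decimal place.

θ_z = 36.2°

cos θ_z = sin φ sin δ + cos φ cos δ cos h = 0.340315 + 0.467097 = 0.807412.
θ_z = arccos(0.807412) = 36.2°.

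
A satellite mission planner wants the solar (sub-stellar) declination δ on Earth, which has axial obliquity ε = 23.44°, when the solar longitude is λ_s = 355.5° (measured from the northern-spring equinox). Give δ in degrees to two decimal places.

δ = -1.79°

sin δ = sin ε · sin λ_s = sin 23.44° × sin 355.5° = -0.031210.
δ = arcsin(-0.031210) = -1.79°.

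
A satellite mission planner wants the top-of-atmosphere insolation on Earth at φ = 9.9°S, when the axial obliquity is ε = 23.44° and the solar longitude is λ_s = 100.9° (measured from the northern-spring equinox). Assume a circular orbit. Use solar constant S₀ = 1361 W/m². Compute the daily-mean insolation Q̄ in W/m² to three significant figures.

Q̄ ≈ 348 W/m²

Solar declination: sin δ = sin ε · sin λ_s = sin 23.44° × sin 100.9° = 0.39061, so δ = +22.993°.
cos H₀ = −tan(-9.9°) tan(+22.993°) = 0.0741, H₀ = 1.4967 rad.
Bracket: H₀ sin φ sin δ + cos φ cos δ sin H₀ = 1.4967×-0.17193×0.39061 + 0.98511×0.92056×0.99725 = -0.100515 + 0.904359 = 0.803844.
Q̄ = (S₀/π) × [bracket] = (1361/π) × 0.803844 = 348.2 W/m².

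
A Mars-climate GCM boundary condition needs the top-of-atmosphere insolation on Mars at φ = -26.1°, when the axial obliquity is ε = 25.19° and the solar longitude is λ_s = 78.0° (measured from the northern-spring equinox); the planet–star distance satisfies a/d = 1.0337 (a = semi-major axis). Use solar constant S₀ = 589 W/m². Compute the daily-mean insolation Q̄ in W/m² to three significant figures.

Solar declination: sin δ = sin ε · sin λ_s = sin 25.19° × sin 78.0° = 0.41632, so δ = +24.603°.
cos H₀ = −tan(-26.1°) tan(+24.603°) = 0.2243, H₀ = 1.3446 rad.
Bracket: H₀ sin φ sin δ + cos φ cos δ sin H₀ = 1.3446×-0.43994×0.41632 + 0.89803×0.90922×0.97452 = -0.246271 + 0.795702 = 0.549431.
Inverse-square distance factor (a/d)² = 1.0337² = 1.068536.
Q̄ = (S₀/π) × 1.068536 × [bracket] = (589/π) × 1.068536 × 0.549431 = 110.1 W/m².

Q̄ ≈ 110 W/m²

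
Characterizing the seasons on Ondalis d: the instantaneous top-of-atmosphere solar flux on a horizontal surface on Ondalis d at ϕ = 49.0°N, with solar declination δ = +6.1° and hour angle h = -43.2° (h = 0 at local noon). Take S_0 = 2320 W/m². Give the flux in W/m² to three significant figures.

cos θ_z = sin ϕ sin δ + cos ϕ cos δ cos h = 0.080199 + 0.475539 = 0.555738.
Flux = S_0 · cos θ_z = 2320 × 0.555738 = 1289 W/m².

1.29e+03 W/m²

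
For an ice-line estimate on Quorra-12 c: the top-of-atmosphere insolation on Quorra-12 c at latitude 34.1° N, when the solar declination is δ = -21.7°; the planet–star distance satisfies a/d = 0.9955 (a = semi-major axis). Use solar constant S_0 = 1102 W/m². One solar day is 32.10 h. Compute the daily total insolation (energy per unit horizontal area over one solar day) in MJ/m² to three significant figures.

cos h₀ = −tan(+34.1°) tan(-21.700°) = 0.2694, h₀ = 1.2980 rad.
Bracket: h₀ sin ϕ sin δ + cos ϕ cos δ sin h₀ = 1.2980×0.56064×-0.36975 + 0.82806×0.92913×0.96302 = -0.269071 + 0.740924 = 0.471853.
Inverse-square distance factor (a/d)² = 0.9955² = 0.991020.
Q̄ = (S_0/π) × 0.991020 × [bracket] = (1102/π) × 0.991020 × 0.471853 = 164.03 W/m².
Daily total = Q̄ × 32.10 h × 3600 s/h = 164.03 × 32.10 × 3600 / 10⁶ = 18.96 MJ/m².

19.0 MJ/m²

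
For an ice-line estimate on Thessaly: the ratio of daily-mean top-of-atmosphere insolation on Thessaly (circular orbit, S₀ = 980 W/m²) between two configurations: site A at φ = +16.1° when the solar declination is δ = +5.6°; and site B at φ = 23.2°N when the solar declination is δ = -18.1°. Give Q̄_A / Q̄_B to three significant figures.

— Configuration A (φ=+16.1°):
cos H₀ = −tan(+16.1°) tan(+5.600°) = -0.0283, H₀ = 1.5991 rad.
Bracket: H₀ sin φ sin δ + cos φ cos δ sin H₀ = 1.5991×0.27731×0.09758 + 0.96078×0.99523×0.99960 = 0.043272 + 0.955815 = 0.999087.
Q̄ = (S₀/π) × [bracket] = (980/π) × 0.999087 = 311.66 W/m².
— Configuration B (φ=+23.2°):
cos H₀ = −tan(+23.2°) tan(-18.100°) = 0.1401, H₀ = 1.4302 rad.
Bracket: H₀ sin φ sin δ + cos φ cos δ sin H₀ = 1.4302×0.39394×-0.31068 + 0.91914×0.95052×0.99014 = -0.175041 + 0.865047 = 0.690006.
Q̄ = (S₀/π) × [bracket] = (980/π) × 0.690006 = 215.24 W/m².
Ratio Q̄_A / Q̄_B = 311.66 / 215.24 = 1.448.

Q̄_A / Q̄_B ≈ 1.45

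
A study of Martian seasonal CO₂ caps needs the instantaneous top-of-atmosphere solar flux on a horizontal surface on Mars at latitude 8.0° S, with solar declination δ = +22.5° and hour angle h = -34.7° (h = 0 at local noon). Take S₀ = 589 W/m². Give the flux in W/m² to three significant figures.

cos θ_z = sin φ sin δ + cos φ cos δ cos h = -0.053259 + 0.752170 = 0.698911.
Flux = S₀ · cos θ_z = 589 × 0.698911 = 411.7 W/m².

412 W/m²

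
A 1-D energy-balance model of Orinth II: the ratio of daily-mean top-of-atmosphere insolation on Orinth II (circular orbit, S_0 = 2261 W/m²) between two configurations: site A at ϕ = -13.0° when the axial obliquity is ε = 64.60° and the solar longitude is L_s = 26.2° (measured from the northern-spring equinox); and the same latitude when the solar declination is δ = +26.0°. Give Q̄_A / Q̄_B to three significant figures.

— Configuration A (ϕ=-13.0°):
Solar declination: sin δ = sin ε · sin L_s = sin 64.60° × sin 26.2° = 0.39883, so δ = +23.505°.
cos h₀ = −tan(-13.0°) tan(+23.505°) = 0.1004, h₀ = 1.4702 rad.
Bracket: h₀ sin ϕ sin δ + cos ϕ cos δ sin h₀ = 1.4702×-0.22495×0.39883 + 0.97437×0.91703×0.99495 = -0.131902 + 0.889014 = 0.757112.
Q̄ = (S_0/π) × [bracket] = (2261/π) × 0.757112 = 544.89 W/m².
— Configuration B (ϕ=-13.0°):
cos h₀ = −tan(-13.0°) tan(+26.000°) = 0.1126, h₀ = 1.4580 rad.
Bracket: h₀ sin ϕ sin δ + cos ϕ cos δ sin h₀ = 1.4580×-0.22495×0.43837 + 0.97437×0.89879×0.99364 = -0.143775 + 0.870184 = 0.726409.
Q̄ = (S_0/π) × [bracket] = (2261/π) × 0.726409 = 522.80 W/m².
Ratio Q̄_A / Q̄_B = 544.89 / 522.80 = 1.042.

Q̄_A / Q̄_B ≈ 1.04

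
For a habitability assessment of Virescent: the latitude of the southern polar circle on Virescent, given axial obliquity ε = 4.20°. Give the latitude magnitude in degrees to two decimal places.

The polar circle is the lowest latitude that experiences at least one full rotation of continuous darkness at the northern-summer solstice; it lies at |φ| = 90° − ε = 90° − 4.20° = 85.80°.

85.80°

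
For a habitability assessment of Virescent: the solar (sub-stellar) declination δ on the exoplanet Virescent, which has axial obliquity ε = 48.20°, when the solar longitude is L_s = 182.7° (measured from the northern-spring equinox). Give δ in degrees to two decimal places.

δ = -2.01°

sin δ = sin ε · sin L_s = sin 48.20° × sin 182.7° = -0.035117.
δ = arcsin(-0.035117) = -2.01°.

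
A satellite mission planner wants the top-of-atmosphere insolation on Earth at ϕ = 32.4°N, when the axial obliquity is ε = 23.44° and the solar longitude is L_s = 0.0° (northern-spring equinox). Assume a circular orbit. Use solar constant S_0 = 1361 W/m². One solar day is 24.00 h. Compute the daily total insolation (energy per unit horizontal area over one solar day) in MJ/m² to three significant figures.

31.6 MJ/m²

Solar declination: sin δ = sin ε · sin L_s = sin 23.44° × sin 0.0° = 0.00000, so δ = +0.000°.
cos h₀ = −tan(+32.4°) tan(+0.000°) = -0.0000, h₀ = 1.5708 rad.
Bracket: h₀ sin ϕ sin δ + cos ϕ cos δ sin h₀ = 1.5708×0.53583×0.00000 + 0.84433×1.00000×1.00000 = 0.000000 + 0.844330 = 0.844330.
Q̄ = (S_0/π) × [bracket] = (1361/π) × 0.844330 = 365.78 W/m².
Daily total = Q̄ × 24.00 h × 3600 s/h = 365.78 × 24.00 × 3600 / 10⁶ = 31.60 MJ/m².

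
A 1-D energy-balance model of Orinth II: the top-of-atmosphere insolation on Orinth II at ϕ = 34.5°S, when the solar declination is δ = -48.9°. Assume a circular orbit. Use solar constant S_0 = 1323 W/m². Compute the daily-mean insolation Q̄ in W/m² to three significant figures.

cos h₀ = −tan(-34.5°) tan(-48.900°) = -0.7878, h₀ = 2.4781 rad.
Bracket: h₀ sin ϕ sin δ + cos ϕ cos δ sin h₀ = 2.4781×-0.56641×-0.75356 + 0.82413×0.65738×0.61587 = 1.057712 + 0.333658 = 1.391370.
Q̄ = (S_0/π) × [bracket] = (1323/π) × 1.391370 = 585.9 W/m².

Q̄ ≈ 586 W/m²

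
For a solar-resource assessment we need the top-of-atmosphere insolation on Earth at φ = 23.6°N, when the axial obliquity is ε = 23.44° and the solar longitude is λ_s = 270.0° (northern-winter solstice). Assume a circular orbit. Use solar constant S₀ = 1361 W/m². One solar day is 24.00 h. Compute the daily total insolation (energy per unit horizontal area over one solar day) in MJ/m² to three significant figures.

22.7 MJ/m²

Solar declination: sin δ = sin ε · sin λ_s = sin 23.44° × sin 270.0° = -0.39779, so δ = -23.440°.
cos H₀ = −tan(+23.6°) tan(-23.440°) = 0.1894, H₀ = 1.3802 rad.
Bracket: H₀ sin φ sin δ + cos φ cos δ sin H₀ = 1.3802×0.40035×-0.39779 + 0.91636×0.91748×0.98190 = -0.219804 + 0.825525 = 0.605721.
Q̄ = (S₀/π) × [bracket] = (1361/π) × 0.605721 = 262.41 W/m².
Daily total = Q̄ × 24.00 h × 3600 s/h = 262.41 × 24.00 × 3600 / 10⁶ = 22.67 MJ/m².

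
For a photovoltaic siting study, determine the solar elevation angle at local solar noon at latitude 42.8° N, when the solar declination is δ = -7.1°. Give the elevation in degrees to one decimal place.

40.1°

At local noon the hour angle is zero, so the zenith angle equals |φ − δ| = |+42.8° − (-7.100°)| = 49.900°.
Elevation = 90° − 49.900° = 40.1°.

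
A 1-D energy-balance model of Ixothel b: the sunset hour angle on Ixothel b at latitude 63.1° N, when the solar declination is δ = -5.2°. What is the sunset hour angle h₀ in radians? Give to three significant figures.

h₀ = 1.39 rad

cos h₀ = −tan ϕ · tan δ = −tan(+63.1°) × tan(-5.200°) = 0.1794, so h₀ = 1.3904 rad = 79.67°.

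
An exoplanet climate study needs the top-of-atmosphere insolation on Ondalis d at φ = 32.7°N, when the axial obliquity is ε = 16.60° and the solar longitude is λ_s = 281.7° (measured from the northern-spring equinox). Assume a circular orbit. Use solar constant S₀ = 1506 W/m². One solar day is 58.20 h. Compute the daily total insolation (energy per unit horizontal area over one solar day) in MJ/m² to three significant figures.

58.7 MJ/m²

Solar declination: sin δ = sin ε · sin λ_s = sin 16.60° × sin 281.7° = -0.27975, so δ = -16.245°.
cos H₀ = −tan(+32.7°) tan(-16.245°) = 0.1871, H₀ = 1.3826 rad.
Bracket: H₀ sin φ sin δ + cos φ cos δ sin H₀ = 1.3826×0.54024×-0.27975 + 0.84151×0.96007×0.98235 = -0.208955 + 0.793649 = 0.584694.
Q̄ = (S₀/π) × [bracket] = (1506/π) × 0.584694 = 280.29 W/m².
Daily total = Q̄ × 58.20 h × 3600 s/h = 280.29 × 58.20 × 3600 / 10⁶ = 58.73 MJ/m².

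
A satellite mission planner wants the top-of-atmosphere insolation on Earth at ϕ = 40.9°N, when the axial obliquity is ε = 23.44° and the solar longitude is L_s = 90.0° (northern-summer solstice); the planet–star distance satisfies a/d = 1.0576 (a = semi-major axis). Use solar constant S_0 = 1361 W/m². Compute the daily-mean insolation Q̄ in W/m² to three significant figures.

Solar declination: sin δ = sin ε · sin L_s = sin 23.44° × sin 90.0° = 0.39779, so δ = +23.440°.
cos h₀ = −tan(+40.9°) tan(+23.440°) = -0.3756, h₀ = 1.9558 rad.
Bracket: h₀ sin ϕ sin δ + cos ϕ cos δ sin h₀ = 1.9558×0.65474×0.39779 + 0.75585×0.91748×0.92679 = 0.509386 + 0.642708 = 1.152094.
Inverse-square distance factor (a/d)² = 1.0576² = 1.118518.
Q̄ = (S_0/π) × 1.118518 × [bracket] = (1361/π) × 1.118518 × 1.152094 = 558.3 W/m².

Q̄ ≈ 558 W/m²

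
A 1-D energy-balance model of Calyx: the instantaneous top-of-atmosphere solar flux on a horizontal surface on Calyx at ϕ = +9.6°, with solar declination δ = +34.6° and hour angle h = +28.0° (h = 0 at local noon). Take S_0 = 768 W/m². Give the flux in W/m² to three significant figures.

cos θ_z = sin ϕ sin δ + cos ϕ cos δ cos h = 0.094699 + 0.716608 = 0.811307.
Flux = S_0 · cos θ_z = 768 × 0.811307 = 623.1 W/m².

623 W/m²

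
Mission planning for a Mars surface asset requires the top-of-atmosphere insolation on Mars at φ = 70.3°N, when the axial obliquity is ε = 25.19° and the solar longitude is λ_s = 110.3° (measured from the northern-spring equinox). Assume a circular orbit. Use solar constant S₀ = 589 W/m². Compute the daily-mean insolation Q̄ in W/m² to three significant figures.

Q̄ ≈ 221 W/m²

Solar declination: sin δ = sin ε · sin λ_s = sin 25.19° × sin 110.3° = 0.39919, so δ = +23.527°.
cos H₀ = −tan(+70.3°) tan(+23.527°) = -1.2160 ≤ −1 ⇒ polar day, H₀ = π.
Bracket: H₀ sin φ sin δ + cos φ cos δ sin H₀ = 3.1416×0.94147×0.39919 + 0.33710×0.91687×0.00000 = 1.180693 + 0.000000 = 1.180693.
Q̄ = (S₀/π) × [bracket] = (589/π) × 1.180693 = 221.4 W/m².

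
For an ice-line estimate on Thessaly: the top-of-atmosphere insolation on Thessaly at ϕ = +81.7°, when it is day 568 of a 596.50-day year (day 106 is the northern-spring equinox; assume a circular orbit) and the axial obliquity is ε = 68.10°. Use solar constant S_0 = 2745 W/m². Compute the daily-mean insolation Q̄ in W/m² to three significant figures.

Q̄ ≈ 0.00 W/m²

Solar longitude: L_s = 360° × (568 − 106)/596.50 = 278.826°.
sin δ = sin 68.10° × sin 278.826° = -0.91685, so δ = -66.470°.
cos h₀ = −tan(+81.7°) tan(-66.470°) = 15.7420 ≥ 1 ⇒ polar night, h₀ = 0 and Q̄ = 0.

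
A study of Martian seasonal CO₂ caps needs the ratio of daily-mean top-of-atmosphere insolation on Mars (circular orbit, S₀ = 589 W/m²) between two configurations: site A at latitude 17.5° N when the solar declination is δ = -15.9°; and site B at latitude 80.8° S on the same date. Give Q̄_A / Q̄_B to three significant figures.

Q̄_A / Q̄_B ≈ 0.932

— Configuration A (φ=+17.5°):
cos H₀ = −tan(+17.5°) tan(-15.900°) = 0.0898, H₀ = 1.4809 rad.
Bracket: H₀ sin φ sin δ + cos φ cos δ sin H₀ = 1.4809×0.30071×-0.27396 + 0.95372×0.96174×0.99596 = -0.122000 + 0.913525 = 0.791525.
Q̄ = (S₀/π) × [bracket] = (589/π) × 0.791525 = 148.40 W/m².
— Configuration B (φ=-80.8°):
cos H₀ = −tan(-80.8°) tan(-15.900°) = -1.7588 ≤ −1 ⇒ polar day, H₀ = π.
Bracket: H₀ sin φ sin δ + cos φ cos δ sin H₀ = 3.1416×-0.98714×-0.27396 + 0.15988×0.96174×0.00000 = 0.849604 + 0.000000 = 0.849604.
Q̄ = (S₀/π) × [bracket] = (589/π) × 0.849604 = 159.29 W/m².
Ratio Q̄_A / Q̄_B = 148.40 / 159.29 = 0.9316.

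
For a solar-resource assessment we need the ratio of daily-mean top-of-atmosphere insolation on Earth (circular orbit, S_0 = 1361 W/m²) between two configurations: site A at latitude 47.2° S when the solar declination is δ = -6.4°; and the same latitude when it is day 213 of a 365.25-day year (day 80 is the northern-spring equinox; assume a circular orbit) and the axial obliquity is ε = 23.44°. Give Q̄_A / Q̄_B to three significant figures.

Q̄_A / Q̄_B ≈ 2.38

— Configuration A (ϕ=-47.2°):
cos h₀ = −tan(-47.2°) tan(-6.400°) = -0.1211, h₀ = 1.6922 rad.
Bracket: h₀ sin ϕ sin δ + cos ϕ cos δ sin h₀ = 1.6922×-0.73373×-0.11147 + 0.67944×0.99377×0.99264 = 0.138403 + 0.670238 = 0.808641.
Q̄ = (S_0/π) × [bracket] = (1361/π) × 0.808641 = 350.32 W/m².
— Configuration B (ϕ=-47.2°):
Solar longitude: L_s = 360° × (213 − 80)/365.25 = 131.088°.
sin δ = sin 23.44° × sin 131.088° = 0.29981, so δ = +17.446°.
cos h₀ = −tan(-47.2°) tan(+17.446°) = 0.3394, h₀ = 1.2245 rad.
Bracket: h₀ sin ϕ sin δ + cos ϕ cos δ sin h₀ = 1.2245×-0.73373×0.29981 + 0.67944×0.95400×0.94065 = -0.269365 + 0.609716 = 0.340351.
Q̄ = (S_0/π) × [bracket] = (1361/π) × 0.340351 = 147.45 W/m².
Ratio Q̄_A / Q̄_B = 350.32 / 147.45 = 2.376.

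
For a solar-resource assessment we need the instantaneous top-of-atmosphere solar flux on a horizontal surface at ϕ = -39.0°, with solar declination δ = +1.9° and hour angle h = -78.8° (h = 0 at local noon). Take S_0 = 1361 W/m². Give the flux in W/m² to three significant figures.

cos θ_z = sin ϕ sin δ + cos ϕ cos δ cos h = -0.020865 + 0.150865 = 0.130000.
Flux = S_0 · cos θ_z = 1361 × 0.130000 = 176.9 W/m².

177 W/m²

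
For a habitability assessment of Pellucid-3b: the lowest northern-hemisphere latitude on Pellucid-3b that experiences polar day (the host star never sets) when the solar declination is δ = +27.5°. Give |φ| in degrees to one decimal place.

|φ| = 62.5°

Polar day requires cos H₀ = −tan φ tan δ ≤ −1, i.e. tan φ tan δ ≥ 1.
The boundary is |tan φ| · |tan δ| = 1, so |φ| = 90° − |δ| = 90° − 27.5° = 62.5° in the northern hemisphere.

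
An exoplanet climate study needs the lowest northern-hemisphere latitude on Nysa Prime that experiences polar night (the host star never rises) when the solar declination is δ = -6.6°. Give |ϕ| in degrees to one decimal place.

Polar night requires cos h₀ = −tan ϕ tan δ ≥ 1, i.e. tan ϕ tan δ ≤ −1.
The boundary is |tan ϕ| · |tan δ| = 1, so |ϕ| = 90° − |δ| = 90° − 6.6° = 83.4° in the northern hemisphere.

|ϕ| = 83.4°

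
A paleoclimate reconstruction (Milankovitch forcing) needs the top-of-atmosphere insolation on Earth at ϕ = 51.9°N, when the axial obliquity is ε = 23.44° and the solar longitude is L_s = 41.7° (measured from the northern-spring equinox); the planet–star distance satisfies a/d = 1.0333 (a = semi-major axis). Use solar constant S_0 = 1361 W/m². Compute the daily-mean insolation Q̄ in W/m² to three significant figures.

Q̄ ≈ 444 W/m²

Solar declination: sin δ = sin ε · sin L_s = sin 23.44° × sin 41.7° = 0.26462, so δ = +15.344°.
cos h₀ = −tan(+51.9°) tan(+15.344°) = -0.3500, h₀ = 1.9283 rad.
Bracket: h₀ sin ϕ sin δ + cos ϕ cos δ sin h₀ = 1.9283×0.78694×0.26462 + 0.61704×0.96435×0.93677 = 0.401549 + 0.557418 = 0.958967.
Inverse-square distance factor (a/d)² = 1.0333² = 1.067709.
Q̄ = (S_0/π) × 1.067709 × [bracket] = (1361/π) × 1.067709 × 0.958967 = 443.6 W/m².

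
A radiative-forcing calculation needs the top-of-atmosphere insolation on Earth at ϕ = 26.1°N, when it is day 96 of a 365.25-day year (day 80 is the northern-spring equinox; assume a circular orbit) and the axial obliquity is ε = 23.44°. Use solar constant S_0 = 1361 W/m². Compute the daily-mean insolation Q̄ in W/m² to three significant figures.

Q̄ ≈ 420 W/m²

Solar longitude: L_s = 360° × (96 − 80)/365.25 = 15.770°.
sin δ = sin 23.44° × sin 15.770° = 0.10811, so δ = +6.206°.
cos h₀ = −tan(+26.1°) tan(+6.206°) = -0.0533, h₀ = 1.6241 rad.
Bracket: h₀ sin ϕ sin δ + cos ϕ cos δ sin h₀ = 1.6241×0.43994×0.10811 + 0.89803×0.99414×0.99858 = 0.077245 + 0.891500 = 0.968745.
Q̄ = (S_0/π) × [bracket] = (1361/π) × 0.968745 = 419.7 W/m².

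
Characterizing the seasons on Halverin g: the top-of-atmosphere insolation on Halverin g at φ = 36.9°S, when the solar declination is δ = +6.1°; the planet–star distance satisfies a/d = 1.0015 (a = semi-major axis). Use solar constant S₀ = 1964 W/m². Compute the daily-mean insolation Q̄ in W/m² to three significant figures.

cos H₀ = −tan(-36.9°) tan(+6.100°) = 0.0802, H₀ = 1.4905 rad.
Bracket: H₀ sin φ sin δ + cos φ cos δ sin H₀ = 1.4905×-0.60042×0.10626 + 0.79968×0.99434×0.99678 = -0.095095 + 0.792593 = 0.697498.
Inverse-square distance factor (a/d)² = 1.0015² = 1.003002.
Q̄ = (S₀/π) × 1.003002 × [bracket] = (1964/π) × 1.003002 × 0.697498 = 437.4 W/m².

Q̄ ≈ 437 W/m²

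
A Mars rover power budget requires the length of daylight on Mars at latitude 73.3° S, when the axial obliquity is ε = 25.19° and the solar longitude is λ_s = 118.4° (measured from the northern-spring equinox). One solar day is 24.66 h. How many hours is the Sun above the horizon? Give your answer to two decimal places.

0.00 h

Solar declination: sin δ = sin ε · sin λ_s = sin 25.19° × sin 118.4° = 0.37440, so δ = +21.987°.
cos H₀ = −tan φ · tan δ = 1.3458 ≥ 1, so the Sun never rises (polar night) and H₀ = 0.
Daylight = 2H₀/(2π) × 24.66 h = (0.0000/π) × 24.66 = 0.00 h.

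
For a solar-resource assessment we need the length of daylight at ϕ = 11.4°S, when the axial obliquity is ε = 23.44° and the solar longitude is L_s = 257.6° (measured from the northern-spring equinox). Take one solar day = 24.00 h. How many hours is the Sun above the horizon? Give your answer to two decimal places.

12.65 h

Solar declination: sin δ = sin ε · sin L_s = sin 23.44° × sin 257.6° = -0.38851, so δ = -22.862°.
cos h₀ = −tan ϕ · tan δ = −tan(-11.4°) × tan(-22.862°) = -0.0850, so h₀ = 1.6559 rad = 94.88°.
Daylight = 2h₀/(2π) × 24.00 h = (1.6559/π) × 24.00 = 12.65 h.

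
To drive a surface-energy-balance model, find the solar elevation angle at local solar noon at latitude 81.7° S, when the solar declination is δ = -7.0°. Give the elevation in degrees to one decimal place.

At local noon the hour angle is zero, so the zenith angle equals |φ − δ| = |-81.7° − (-7.000°)| = 74.700°.
Elevation = 90° − 74.700° = 15.3°.

15.3°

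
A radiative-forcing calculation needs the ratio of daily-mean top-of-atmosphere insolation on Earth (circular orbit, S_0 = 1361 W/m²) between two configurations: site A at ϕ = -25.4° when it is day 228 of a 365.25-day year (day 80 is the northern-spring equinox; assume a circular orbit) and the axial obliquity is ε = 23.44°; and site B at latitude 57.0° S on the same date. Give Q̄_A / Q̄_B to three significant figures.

— Configuration A (ϕ=-25.4°):
Solar longitude: L_s = 360° × (228 − 80)/365.25 = 145.873°.
sin δ = sin 23.44° × sin 145.873° = 0.22317, so δ = +12.895°.
cos h₀ = −tan(-25.4°) tan(+12.895°) = 0.1087, h₀ = 1.4619 rad.
Bracket: h₀ sin ϕ sin δ + cos ϕ cos δ sin h₀ = 1.4619×-0.42894×0.22317 + 0.90334×0.97478×0.99407 = -0.139943 + 0.875336 = 0.735393.
Q̄ = (S_0/π) × [bracket] = (1361/π) × 0.735393 = 318.59 W/m².
— Configuration B (ϕ=-57.0°):
cos h₀ = −tan(-57.0°) tan(+12.895°) = 0.3525, h₀ = 1.2105 rad.
Bracket: h₀ sin ϕ sin δ + cos ϕ cos δ sin h₀ = 1.2105×-0.83867×0.22317 + 0.54464×0.97478×0.93579 = -0.226564 + 0.496815 = 0.270251.
Q̄ = (S_0/π) × [bracket] = (1361/π) × 0.270251 = 117.08 W/m².
Ratio Q̄_A / Q̄_B = 318.59 / 117.08 = 2.721.

Q̄_A / Q̄_B ≈ 2.72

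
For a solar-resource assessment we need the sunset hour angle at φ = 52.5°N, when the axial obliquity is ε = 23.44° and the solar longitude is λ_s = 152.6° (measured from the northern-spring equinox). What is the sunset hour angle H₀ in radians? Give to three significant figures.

Solar declination: sin δ = sin ε · sin λ_s = sin 23.44° × sin 152.6° = 0.18306, so δ = +10.548°.
cos H₀ = −tan φ · tan δ = −tan(+52.5°) × tan(+10.548°) = -0.2427, so H₀ = 1.8159 rad = 104.04°.

H₀ = 1.82 rad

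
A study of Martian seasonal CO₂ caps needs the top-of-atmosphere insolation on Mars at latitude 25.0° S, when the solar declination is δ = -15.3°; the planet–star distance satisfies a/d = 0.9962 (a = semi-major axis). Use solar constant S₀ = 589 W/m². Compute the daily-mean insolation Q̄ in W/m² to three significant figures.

cos H₀ = −tan(-25.0°) tan(-15.300°) = -0.1276, H₀ = 1.6987 rad.
Bracket: H₀ sin φ sin δ + cos φ cos δ sin H₀ = 1.6987×-0.42262×-0.26387 + 0.90631×0.96456×0.99183 = 0.189433 + 0.867048 = 1.056481.
Inverse-square distance factor (a/d)² = 0.9962² = 0.992414.
Q̄ = (S₀/π) × 0.992414 × [bracket] = (589/π) × 0.992414 × 1.056481 = 196.6 W/m².

Q̄ ≈ 197 W/m²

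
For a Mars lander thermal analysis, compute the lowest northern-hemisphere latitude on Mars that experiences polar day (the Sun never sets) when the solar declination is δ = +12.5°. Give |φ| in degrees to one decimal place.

|φ| = 77.5°

Polar day requires cos H₀ = −tan φ tan δ ≤ −1, i.e. tan φ tan δ ≥ 1.
The boundary is |tan φ| · |tan δ| = 1, so |φ| = 90° − |δ| = 90° − 12.5° = 77.5° in the northern hemisphere.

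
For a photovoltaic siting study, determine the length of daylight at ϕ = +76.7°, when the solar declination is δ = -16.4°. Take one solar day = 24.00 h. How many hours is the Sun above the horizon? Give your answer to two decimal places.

cos h₀ = −tan ϕ · tan δ = 1.2450 ≥ 1, so the Sun never rises (polar night) and h₀ = 0.
Daylight = 2h₀/(2π) × 24.00 h = (0.0000/π) × 24.00 = 0.00 h.

0.00 h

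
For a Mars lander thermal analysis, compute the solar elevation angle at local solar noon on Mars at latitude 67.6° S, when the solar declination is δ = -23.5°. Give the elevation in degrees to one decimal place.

45.9°

At local noon the hour angle is zero, so the zenith angle equals |φ − δ| = |-67.6° − (-23.500°)| = 44.100°.
Elevation = 90° − 44.100° = 45.9°.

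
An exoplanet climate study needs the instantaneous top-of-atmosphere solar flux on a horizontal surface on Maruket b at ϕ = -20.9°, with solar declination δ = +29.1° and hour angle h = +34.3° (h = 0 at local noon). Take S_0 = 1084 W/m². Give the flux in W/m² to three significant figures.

cos θ_z = sin ϕ sin δ + cos ϕ cos δ cos h = -0.173494 + 0.674329 = 0.500835.
Flux = S_0 · cos θ_z = 1084 × 0.500835 = 542.9 W/m².

543 W/m²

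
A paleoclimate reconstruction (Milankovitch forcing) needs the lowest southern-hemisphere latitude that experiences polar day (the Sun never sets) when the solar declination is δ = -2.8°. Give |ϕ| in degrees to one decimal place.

Polar day requires cos h₀ = −tan ϕ tan δ ≤ −1, i.e. tan ϕ tan δ ≥ 1.
The boundary is |tan ϕ| · |tan δ| = 1, so |ϕ| = 90° − |δ| = 90° − 2.8° = 87.2° in the southern hemisphere.

|ϕ| = 87.2°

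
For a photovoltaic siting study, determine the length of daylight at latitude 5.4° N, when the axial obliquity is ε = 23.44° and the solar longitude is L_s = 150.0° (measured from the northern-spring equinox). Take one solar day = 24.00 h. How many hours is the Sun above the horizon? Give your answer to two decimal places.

12.15 h

Solar declination: sin δ = sin ε · sin L_s = sin 23.44° × sin 150.0° = 0.19889, so δ = +11.472°.
cos h₀ = −tan ϕ · tan δ = −tan(+5.4°) × tan(+11.472°) = -0.0192, so h₀ = 1.5900 rad = 91.10°.
Daylight = 2h₀/(2π) × 24.00 h = (1.5900/π) × 24.00 = 12.15 h.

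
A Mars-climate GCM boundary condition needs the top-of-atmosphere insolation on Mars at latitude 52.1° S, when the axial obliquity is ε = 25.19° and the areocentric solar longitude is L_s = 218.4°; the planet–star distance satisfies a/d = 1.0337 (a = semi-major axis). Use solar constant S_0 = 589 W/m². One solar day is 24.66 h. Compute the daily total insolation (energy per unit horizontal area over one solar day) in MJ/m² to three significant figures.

17.0 MJ/m²

sin δ = sin 25.19° × sin 218.4° = -0.26437, so δ = -15.330°.
cos h₀ = −tan(-52.1°) tan(-15.330°) = -0.3521, h₀ = 1.9306 rad.
Bracket: h₀ sin ϕ sin δ + cos ϕ cos δ sin h₀ = 1.9306×-0.78908×-0.26437 + 0.61429×0.96442×0.93595 = 0.402741 + 0.554488 = 0.957229.
Inverse-square distance factor (a/d)² = 1.0337² = 1.068536.
Q̄ = (S_0/π) × 1.068536 × [bracket] = (589/π) × 1.068536 × 0.957229 = 191.77 W/m².
Daily total = Q̄ × 24.66 h × 3600 s/h = 191.77 × 24.66 × 3600 / 10⁶ = 17.02 MJ/m².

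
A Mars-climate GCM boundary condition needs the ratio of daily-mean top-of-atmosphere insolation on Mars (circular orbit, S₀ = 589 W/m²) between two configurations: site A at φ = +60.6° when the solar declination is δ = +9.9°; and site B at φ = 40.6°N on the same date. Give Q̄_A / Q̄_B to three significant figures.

— Configuration A (φ=+60.6°):
cos H₀ = −tan(+60.6°) tan(+9.900°) = -0.3097, H₀ = 1.8857 rad.
Bracket: H₀ sin φ sin δ + cos φ cos δ sin H₀ = 1.8857×0.87121×0.17193 + 0.49090×0.98511×0.95082 = 0.282454 + 0.459808 = 0.742262.
Q̄ = (S₀/π) × [bracket] = (589/π) × 0.742262 = 139.16 W/m².
— Configuration B (φ=+40.6°):
cos H₀ = −tan(+40.6°) tan(+9.900°) = -0.1496, H₀ = 1.7209 rad.
Bracket: H₀ sin φ sin δ + cos φ cos δ sin H₀ = 1.7209×0.65077×0.17193 + 0.75927×0.98511×0.98875 = 0.192546 + 0.739550 = 0.932096.
Q̄ = (S₀/π) × [bracket] = (589/π) × 0.932096 = 174.75 W/m².
Ratio Q̄_A / Q̄_B = 139.16 / 174.75 = 0.7963.

Q̄_A / Q̄_B ≈ 0.796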